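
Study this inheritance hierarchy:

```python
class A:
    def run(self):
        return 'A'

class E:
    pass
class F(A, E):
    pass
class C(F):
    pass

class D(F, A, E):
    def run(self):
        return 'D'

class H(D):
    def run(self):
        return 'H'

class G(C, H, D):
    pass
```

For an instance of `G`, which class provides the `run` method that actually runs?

L[G] = G + merge(L[C], L[H], L[D], [C H D])
  take C:  [C F A E object] + [H D F A E object] + [D F A E object] + [C H D]
  take H:  [F A E object] + [H D F A E object] + [D F A E object] + [H D]
  take D:  [F A E object] + [D F A E object] + [D F A E object] + [D]
  take F:  [F A E object] + [F A E object] + [F A E object]
  take A:  [A E object] + [A E object] + [A E object]
  take E:  [E object] + [E object] + [E object]
  take object:  [object] + [object] + [object]
MRO: G C H D F A E object
run is defined in: A, D, H. First along the MRO is H.

H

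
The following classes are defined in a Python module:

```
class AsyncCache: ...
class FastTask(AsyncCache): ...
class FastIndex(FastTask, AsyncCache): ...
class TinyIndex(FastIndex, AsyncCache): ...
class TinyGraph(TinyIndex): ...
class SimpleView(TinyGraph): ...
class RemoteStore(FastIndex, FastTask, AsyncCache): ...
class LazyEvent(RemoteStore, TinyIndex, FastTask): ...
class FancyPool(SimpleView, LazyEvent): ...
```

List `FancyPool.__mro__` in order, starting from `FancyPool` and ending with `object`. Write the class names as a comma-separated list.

FancyPool, SimpleView, TinyGraph, LazyEvent, RemoteStore, TinyIndex, FastIndex, FastTask, AsyncCache, object

L[FancyPool] = FancyPool + merge(L[SimpleView], L[LazyEvent], [SimpleView LazyEvent])
  take SimpleView:  [SimpleView TinyGraph TinyIndex FastIndex FastTask AsyncCache object] + [LazyEvent RemoteStore TinyIndex FastIndex FastTask AsyncCache object] + [SimpleView LazyEvent]
  take TinyGraph:  [TinyGraph TinyIndex FastIndex FastTask AsyncCache object] + [LazyEvent RemoteStore TinyIndex FastIndex FastTask AsyncCache object] + [LazyEvent]
  take LazyEvent:  [TinyIndex FastIndex FastTask AsyncCache object] + [LazyEvent RemoteStore TinyIndex FastIndex FastTask AsyncCache object] + [LazyEvent]
  take RemoteStore:  [TinyIndex FastIndex FastTask AsyncCache object] + [RemoteStore TinyIndex FastIndex FastTask AsyncCache object]
  take TinyIndex:  [TinyIndex FastIndex FastTask AsyncCache object] + [TinyIndex FastIndex FastTask AsyncCache object]
  take FastIndex:  [FastIndex FastTask AsyncCache object] + [FastIndex FastTask AsyncCache object]
  take FastTask:  [FastTask AsyncCache object] + [FastTask AsyncCache object]
  take AsyncCache:  [AsyncCache object] + [AsyncCache object]
  take object:  [object] + [object]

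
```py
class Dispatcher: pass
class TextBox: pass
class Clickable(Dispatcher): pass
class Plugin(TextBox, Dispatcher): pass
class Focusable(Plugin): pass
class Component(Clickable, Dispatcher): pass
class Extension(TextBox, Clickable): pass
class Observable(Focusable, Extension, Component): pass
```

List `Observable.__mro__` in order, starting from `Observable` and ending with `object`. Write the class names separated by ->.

Observable -> Focusable -> Plugin -> Extension -> TextBox -> Component -> Clickable -> Dispatcher -> object

L[Observable] = Observable + merge(L[Focusable], L[Extension], L[Component], [Focusable Extension Component])
  take Focusable:  [Focusable Plugin TextBox Dispatcher object] + [Extension TextBox Clickable Dispatcher object] + [Component Clickable Dispatcher object] + [Focusable Extension Component]
  take Plugin:  [Plugin TextBox Dispatcher object] + [Extension TextBox Clickable Dispatcher object] + [Component Clickable Dispatcher object] + [Extension Component]
  take Extension:  [TextBox Dispatcher object] + [Extension TextBox Clickable Dispatcher object] + [Component Clickable Dispatcher object] + [Extension Component]
  take TextBox:  [TextBox Dispatcher object] + [TextBox Clickable Dispatcher object] + [Component Clickable Dispatcher object] + [Component]
  take Component:  [Dispatcher object] + [Clickable Dispatcher object] + [Component Clickable Dispatcher object] + [Component]
  take Clickable:  [Dispatcher object] + [Clickable Dispatcher object] + [Clickable Dispatcher object]
  take Dispatcher:  [Dispatcher object] + [Dispatcher object] + [Dispatcher object]
  take object:  [object] + [object] + [object]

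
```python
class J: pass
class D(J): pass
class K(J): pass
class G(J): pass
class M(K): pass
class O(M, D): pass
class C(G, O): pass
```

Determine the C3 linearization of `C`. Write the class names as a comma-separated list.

C, G, O, M, K, D, J, object

L[C] = C + merge(L[G], L[O], [G O])
  take G:  [G J object] + [O M K D J object] + [G O]
  take O:  [J object] + [O M K D J object] + [O]
  take M:  [J object] + [M K D J object]
  take K:  [J object] + [K D J object]
  take D:  [J object] + [D J object]
  take J:  [J object] + [J object]
  take object:  [object] + [object]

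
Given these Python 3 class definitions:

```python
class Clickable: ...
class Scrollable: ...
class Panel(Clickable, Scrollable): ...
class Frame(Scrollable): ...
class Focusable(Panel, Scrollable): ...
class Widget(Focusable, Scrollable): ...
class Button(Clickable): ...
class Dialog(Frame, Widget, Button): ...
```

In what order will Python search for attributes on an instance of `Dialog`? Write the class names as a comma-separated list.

L[Dialog] = Dialog + merge(L[Frame], L[Widget], L[Button], [Frame Widget Button])
  take Frame:  [Frame Scrollable object] + [Widget Focusable Panel Clickable Scrollable object] + [Button Clickable object] + [Frame Widget Button]
  take Widget:  [Scrollable object] + [Widget Focusable Panel Clickable Scrollable object] + [Button Clickable object] + [Widget Button]
  take Focusable:  [Scrollable object] + [Focusable Panel Clickable Scrollable object] + [Button Clickable object] + [Button]
  take Panel:  [Scrollable object] + [Panel Clickable Scrollable object] + [Button Clickable object] + [Button]
  take Button:  [Scrollable object] + [Clickable Scrollable object] + [Button Clickable object] + [Button]
  take Clickable:  [Scrollable object] + [Clickable Scrollable object] + [Clickable object]
  take Scrollable:  [Scrollable object] + [Scrollable object] + [object]
  take object:  [object] + [object] + [object]

Dialog, Frame, Widget, Focusable, Panel, Button, Clickable, Scrollable, object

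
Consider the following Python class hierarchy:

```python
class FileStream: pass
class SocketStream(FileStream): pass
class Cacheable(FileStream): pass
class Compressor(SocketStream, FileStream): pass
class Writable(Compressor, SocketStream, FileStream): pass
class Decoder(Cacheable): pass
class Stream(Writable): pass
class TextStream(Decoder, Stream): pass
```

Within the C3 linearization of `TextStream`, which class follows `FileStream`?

object

L[TextStream] = TextStream + merge(L[Decoder], L[Stream], [Decoder Stream])
  take Decoder:  [Decoder Cacheable FileStream object] + [Stream Writable Compressor SocketStream FileStream object] + [Decoder Stream]
  take Cacheable:  [Cacheable FileStream object] + [Stream Writable Compressor SocketStream FileStream object] + [Stream]
  take Stream:  [FileStream object] + [Stream Writable Compressor SocketStream FileStream object] + [Stream]
  take Writable:  [FileStream object] + [Writable Compressor SocketStream FileStream object]
  take Compressor:  [FileStream object] + [Compressor SocketStream FileStream object]
  take SocketStream:  [FileStream object] + [SocketStream FileStream object]
  take FileStream:  [FileStream object] + [FileStream object]
  take object:  [object] + [object]
MRO: TextStream Decoder Cacheable Stream Writable Compressor SocketStream FileStream object
FileStream is at position 7; next is object.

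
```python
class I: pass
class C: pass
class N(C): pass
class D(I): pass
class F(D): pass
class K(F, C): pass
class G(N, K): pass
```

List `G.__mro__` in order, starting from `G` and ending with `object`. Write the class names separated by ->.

G -> N -> K -> F -> D -> I -> C -> object

L[G] = G + merge(L[N], L[K], [N K])
  take N:  [N C object] + [K F D I C object] + [N K]
  take K:  [C object] + [K F D I C object] + [K]
  take F:  [C object] + [F D I C object]
  take D:  [C object] + [D I C object]
  take I:  [C object] + [I C object]
  take C:  [C object] + [C object]
  take object:  [object] + [object]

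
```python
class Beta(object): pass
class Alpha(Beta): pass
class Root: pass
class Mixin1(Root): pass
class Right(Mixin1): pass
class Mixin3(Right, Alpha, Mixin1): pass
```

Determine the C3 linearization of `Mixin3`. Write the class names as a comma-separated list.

Mixin3, Right, Alpha, Mixin1, Root, Beta, object

L[Mixin3] = Mixin3 + merge(L[Right], L[Alpha], L[Mixin1], [Right Alpha Mixin1])
  take Right:  [Right Mixin1 Root object] + [Alpha Beta object] + [Mixin1 Root object] + [Right Alpha Mixin1]
  take Alpha:  [Mixin1 Root object] + [Alpha Beta object] + [Mixin1 Root object] + [Alpha Mixin1]
  take Mixin1:  [Mixin1 Root object] + [Beta object] + [Mixin1 Root object] + [Mixin1]
  take Root:  [Root object] + [Beta object] + [Root object]
  take Beta:  [object] + [Beta object] + [object]
  take object:  [object] + [object] + [object]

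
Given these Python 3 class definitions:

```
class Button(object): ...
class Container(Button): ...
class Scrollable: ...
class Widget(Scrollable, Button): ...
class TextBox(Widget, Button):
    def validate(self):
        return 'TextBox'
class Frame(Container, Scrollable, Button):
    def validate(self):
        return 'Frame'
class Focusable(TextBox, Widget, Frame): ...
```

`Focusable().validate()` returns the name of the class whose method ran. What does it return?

TextBox

L[Focusable] = Focusable + merge(L[TextBox], L[Widget], L[Frame], [TextBox Widget Frame])
  take TextBox:  [TextBox Widget Scrollable Button object] + [Widget Scrollable Button object] + [Frame Container Scrollable Button object] + [TextBox Widget Frame]
  take Widget:  [Widget Scrollable Button object] + [Widget Scrollable Button object] + [Frame Container Scrollable Button object] + [Widget Frame]
  take Frame:  [Scrollable Button object] + [Scrollable Button object] + [Frame Container Scrollable Button object] + [Frame]
  take Container:  [Scrollable Button object] + [Scrollable Button object] + [Container Scrollable Button object]
  take Scrollable:  [Scrollable Button object] + [Scrollable Button object] + [Scrollable Button object]
  take Button:  [Button object] + [Button object] + [Button object]
  take object:  [object] + [object] + [object]
MRO: Focusable TextBox Widget Frame Container Scrollable Button object
validate is defined in: Frame, TextBox. First along the MRO is TextBox.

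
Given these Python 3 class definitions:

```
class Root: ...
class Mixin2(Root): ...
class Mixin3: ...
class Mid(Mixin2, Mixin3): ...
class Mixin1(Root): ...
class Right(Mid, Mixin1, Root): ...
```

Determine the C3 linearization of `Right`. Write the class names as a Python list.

[Right, Mid, Mixin2, Mixin1, Root, Mixin3, object]

L[Right] = Right + merge(L[Mid], L[Mixin1], L[Root], [Mid Mixin1 Root])
  take Mid:  [Mid Mixin2 Root Mixin3 object] + [Mixin1 Root object] + [Root object] + [Mid Mixin1 Root]
  take Mixin2:  [Mixin2 Root Mixin3 object] + [Mixin1 Root object] + [Root object] + [Mixin1 Root]
  take Mixin1:  [Root Mixin3 object] + [Mixin1 Root object] + [Root object] + [Mixin1 Root]
  take Root:  [Root Mixin3 object] + [Root object] + [Root object] + [Root]
  take Mixin3:  [Mixin3 object] + [object] + [object]
  take object:  [object] + [object] + [object]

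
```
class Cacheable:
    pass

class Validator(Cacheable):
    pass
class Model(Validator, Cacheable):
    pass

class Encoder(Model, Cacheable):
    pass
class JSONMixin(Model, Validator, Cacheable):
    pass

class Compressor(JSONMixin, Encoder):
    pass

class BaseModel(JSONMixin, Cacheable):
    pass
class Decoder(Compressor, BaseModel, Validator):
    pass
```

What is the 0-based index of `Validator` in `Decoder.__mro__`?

6

L[Decoder] = Decoder + merge(L[Compressor], L[BaseModel], L[Validator], [Compressor BaseModel Validator])
  take Compressor:  [Compressor JSONMixin Encoder Model Validator Cacheable object] + [BaseModel JSONMixin Model Validator Cacheable object] + [Validator Cacheable object] + [Compressor BaseModel Validator]
  take BaseModel:  [JSONMixin Encoder Model Validator Cacheable object] + [BaseModel JSONMixin Model Validator Cacheable object] + [Validator Cacheable object] + [BaseModel Validator]
  take JSONMixin:  [JSONMixin Encoder Model Validator Cacheable object] + [JSONMixin Model Validator Cacheable object] + [Validator Cacheable object] + [Validator]
  take Encoder:  [Encoder Model Validator Cacheable object] + [Model Validator Cacheable object] + [Validator Cacheable object] + [Validator]
  take Model:  [Model Validator Cacheable object] + [Model Validator Cacheable object] + [Validator Cacheable object] + [Validator]
  take Validator:  [Validator Cacheable object] + [Validator Cacheable object] + [Validator Cacheable object] + [Validator]
  take Cacheable:  [Cacheable object] + [Cacheable object] + [Cacheable object]
  take object:  [object] + [object] + [object]
MRO: Decoder Compressor BaseModel JSONMixin Encoder Model Validator Cacheable object
Validator sits at index 6.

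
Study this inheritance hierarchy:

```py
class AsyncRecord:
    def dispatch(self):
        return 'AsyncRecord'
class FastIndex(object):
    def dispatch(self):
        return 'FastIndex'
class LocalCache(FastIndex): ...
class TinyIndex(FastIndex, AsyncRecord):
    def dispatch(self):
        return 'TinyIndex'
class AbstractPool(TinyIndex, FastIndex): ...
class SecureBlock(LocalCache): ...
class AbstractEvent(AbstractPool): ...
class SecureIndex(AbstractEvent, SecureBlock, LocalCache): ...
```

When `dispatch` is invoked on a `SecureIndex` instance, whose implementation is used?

L[SecureIndex] = SecureIndex + merge(L[AbstractEvent], L[SecureBlock], L[LocalCache], [AbstractEvent SecureBlock LocalCache])
  take AbstractEvent:  [AbstractEvent AbstractPool TinyIndex FastIndex AsyncRecord object] + [SecureBlock LocalCache FastIndex object] + [LocalCache FastIndex object] + [AbstractEvent SecureBlock LocalCache]
  take AbstractPool:  [AbstractPool TinyIndex FastIndex AsyncRecord object] + [SecureBlock LocalCache FastIndex object] + [LocalCache FastIndex object] + [SecureBlock LocalCache]
  take TinyIndex:  [TinyIndex FastIndex AsyncRecord object] + [SecureBlock LocalCache FastIndex object] + [LocalCache FastIndex object] + [SecureBlock LocalCache]
  take SecureBlock:  [FastIndex AsyncRecord object] + [SecureBlock LocalCache FastIndex object] + [LocalCache FastIndex object] + [SecureBlock LocalCache]
  take LocalCache:  [FastIndex AsyncRecord object] + [LocalCache FastIndex object] + [LocalCache FastIndex object] + [LocalCache]
  take FastIndex:  [FastIndex AsyncRecord object] + [FastIndex object] + [FastIndex object]
  take AsyncRecord:  [AsyncRecord object] + [object] + [object]
  take object:  [object] + [object] + [object]
MRO: SecureIndex AbstractEvent AbstractPool TinyIndex SecureBlock LocalCache FastIndex AsyncRecord object
dispatch is defined in: AsyncRecord, FastIndex, TinyIndex. First along the MRO is TinyIndex.

TinyIndex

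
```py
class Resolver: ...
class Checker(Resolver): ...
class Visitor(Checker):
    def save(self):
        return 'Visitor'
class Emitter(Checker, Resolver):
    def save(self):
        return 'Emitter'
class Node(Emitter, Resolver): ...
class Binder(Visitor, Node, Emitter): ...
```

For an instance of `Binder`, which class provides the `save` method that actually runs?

L[Binder] = Binder + merge(L[Visitor], L[Node], L[Emitter], [Visitor Node Emitter])
  take Visitor:  [Visitor Checker Resolver object] + [Node Emitter Checker Resolver object] + [Emitter Checker Resolver object] + [Visitor Node Emitter]
  take Node:  [Checker Resolver object] + [Node Emitter Checker Resolver object] + [Emitter Checker Resolver object] + [Node Emitter]
  take Emitter:  [Checker Resolver object] + [Emitter Checker Resolver object] + [Emitter Checker Resolver object] + [Emitter]
  take Checker:  [Checker Resolver object] + [Checker Resolver object] + [Checker Resolver object]
  take Resolver:  [Resolver object] + [Resolver object] + [Resolver object]
  take object:  [object] + [object] + [object]
MRO: Binder Visitor Node Emitter Checker Resolver object
save is defined in: Emitter, Visitor. First along the MRO is Visitor.

Visitor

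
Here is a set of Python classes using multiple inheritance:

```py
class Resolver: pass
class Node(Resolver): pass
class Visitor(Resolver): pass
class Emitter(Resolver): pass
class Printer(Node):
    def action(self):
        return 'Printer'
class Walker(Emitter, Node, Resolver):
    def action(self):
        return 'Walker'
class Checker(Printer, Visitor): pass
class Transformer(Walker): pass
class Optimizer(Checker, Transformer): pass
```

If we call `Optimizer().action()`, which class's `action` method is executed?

L[Optimizer] = Optimizer + merge(L[Checker], L[Transformer], [Checker Transformer])
  take Checker:  [Checker Printer Node Visitor Resolver object] + [Transformer Walker Emitter Node Resolver object] + [Checker Transformer]
  take Printer:  [Printer Node Visitor Resolver object] + [Transformer Walker Emitter Node Resolver object] + [Transformer]
  take Transformer:  [Node Visitor Resolver object] + [Transformer Walker Emitter Node Resolver object] + [Transformer]
  take Walker:  [Node Visitor Resolver object] + [Walker Emitter Node Resolver object]
  take Emitter:  [Node Visitor Resolver object] + [Emitter Node Resolver object]
  take Node:  [Node Visitor Resolver object] + [Node Resolver object]
  take Visitor:  [Visitor Resolver object] + [Resolver object]
  take Resolver:  [Resolver object] + [Resolver object]
  take object:  [object] + [object]
MRO: Optimizer Checker Printer Transformer Walker Emitter Node Visitor Resolver object
action is defined in: Printer, Walker. First along the MRO is Printer.

Printer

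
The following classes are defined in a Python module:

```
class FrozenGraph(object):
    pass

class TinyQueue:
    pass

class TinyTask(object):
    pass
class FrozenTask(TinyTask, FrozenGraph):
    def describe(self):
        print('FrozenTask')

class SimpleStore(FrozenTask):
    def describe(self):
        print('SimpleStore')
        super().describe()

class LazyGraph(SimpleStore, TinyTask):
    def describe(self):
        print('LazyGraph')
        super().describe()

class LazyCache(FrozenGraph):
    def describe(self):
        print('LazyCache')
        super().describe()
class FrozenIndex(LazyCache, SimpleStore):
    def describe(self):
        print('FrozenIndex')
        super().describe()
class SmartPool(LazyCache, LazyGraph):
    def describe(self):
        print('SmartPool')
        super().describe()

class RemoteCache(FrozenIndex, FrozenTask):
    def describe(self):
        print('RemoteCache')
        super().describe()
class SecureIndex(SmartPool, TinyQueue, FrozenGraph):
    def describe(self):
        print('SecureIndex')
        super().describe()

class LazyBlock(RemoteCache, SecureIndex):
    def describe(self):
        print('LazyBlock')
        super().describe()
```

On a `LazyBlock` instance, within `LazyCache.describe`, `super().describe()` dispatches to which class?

L[LazyBlock] = LazyBlock + merge(L[RemoteCache], L[SecureIndex], [RemoteCache SecureIndex])
  take RemoteCache:  [RemoteCache FrozenIndex LazyCache SimpleStore FrozenTask TinyTask FrozenGraph object] + [SecureIndex SmartPool LazyCache LazyGraph SimpleStore FrozenTask TinyTask TinyQueue FrozenGraph object] + [RemoteCache SecureIndex]
  take FrozenIndex:  [FrozenIndex LazyCache SimpleStore FrozenTask TinyTask FrozenGraph object] + [SecureIndex SmartPool LazyCache LazyGraph SimpleStore FrozenTask TinyTask TinyQueue FrozenGraph object] + [SecureIndex]
  take SecureIndex:  [LazyCache SimpleStore FrozenTask TinyTask FrozenGraph object] + [SecureIndex SmartPool LazyCache LazyGraph SimpleStore FrozenTask TinyTask TinyQueue FrozenGraph object] + [SecureIndex]
  take SmartPool:  [LazyCache SimpleStore FrozenTask TinyTask FrozenGraph object] + [SmartPool LazyCache LazyGraph SimpleStore FrozenTask TinyTask TinyQueue FrozenGraph object]
  take LazyCache:  [LazyCache SimpleStore FrozenTask TinyTask FrozenGraph object] + [LazyCache LazyGraph SimpleStore FrozenTask TinyTask TinyQueue FrozenGraph object]
  take LazyGraph:  [SimpleStore FrozenTask TinyTask FrozenGraph object] + [LazyGraph SimpleStore FrozenTask TinyTask TinyQueue FrozenGraph object]
  take SimpleStore:  [SimpleStore FrozenTask TinyTask FrozenGraph object] + [SimpleStore FrozenTask TinyTask TinyQueue FrozenGraph object]
  take FrozenTask:  [FrozenTask TinyTask FrozenGraph object] + [FrozenTask TinyTask TinyQueue FrozenGraph object]
  take TinyTask:  [TinyTask FrozenGraph object] + [TinyTask TinyQueue FrozenGraph object]
  take TinyQueue:  [FrozenGraph object] + [TinyQueue FrozenGraph object]
  take FrozenGraph:  [FrozenGraph object] + [FrozenGraph object]
  take object:  [object] + [object]
MRO: LazyBlock RemoteCache FrozenIndex SecureIndex SmartPool LazyCache LazyGraph SimpleStore FrozenTask TinyTask TinyQueue FrozenGraph object
super() in LazyCache.describe on a LazyBlock instance goes to the class after LazyCache in LazyBlock's MRO: LazyGraph.

LazyGraph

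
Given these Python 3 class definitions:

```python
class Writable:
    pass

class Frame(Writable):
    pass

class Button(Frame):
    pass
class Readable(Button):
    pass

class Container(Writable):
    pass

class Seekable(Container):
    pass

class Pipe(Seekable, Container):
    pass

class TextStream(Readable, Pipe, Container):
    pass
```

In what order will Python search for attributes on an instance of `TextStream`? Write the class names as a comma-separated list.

L[TextStream] = TextStream + merge(L[Readable], L[Pipe], L[Container], [Readable Pipe Container])
  take Readable:  [Readable Button Frame Writable object] + [Pipe Seekable Container Writable object] + [Container Writable object] + [Readable Pipe Container]
  take Button:  [Button Frame Writable object] + [Pipe Seekable Container Writable object] + [Container Writable object] + [Pipe Container]
  take Frame:  [Frame Writable object] + [Pipe Seekable Container Writable object] + [Container Writable object] + [Pipe Container]
  take Pipe:  [Writable object] + [Pipe Seekable Container Writable object] + [Container Writable object] + [Pipe Container]
  take Seekable:  [Writable object] + [Seekable Container Writable object] + [Container Writable object] + [Container]
  take Container:  [Writable object] + [Container Writable object] + [Container Writable object] + [Container]
  take Writable:  [Writable object] + [Writable object] + [Writable object]
  take object:  [object] + [object] + [object]

TextStream, Readable, Button, Frame, Pipe, Seekable, Container, Writable, object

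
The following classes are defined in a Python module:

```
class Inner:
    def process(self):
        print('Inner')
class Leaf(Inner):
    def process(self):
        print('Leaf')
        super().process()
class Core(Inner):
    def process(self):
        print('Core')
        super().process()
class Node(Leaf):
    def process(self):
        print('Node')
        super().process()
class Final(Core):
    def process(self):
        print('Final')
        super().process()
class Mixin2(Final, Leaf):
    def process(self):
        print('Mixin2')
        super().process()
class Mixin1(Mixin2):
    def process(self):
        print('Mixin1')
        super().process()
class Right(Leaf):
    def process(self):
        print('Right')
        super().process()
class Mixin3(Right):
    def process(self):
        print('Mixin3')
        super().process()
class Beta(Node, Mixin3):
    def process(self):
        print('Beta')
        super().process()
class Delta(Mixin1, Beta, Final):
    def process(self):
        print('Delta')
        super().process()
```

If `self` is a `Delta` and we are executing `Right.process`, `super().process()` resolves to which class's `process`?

Leaf

L[Delta] = Delta + merge(L[Mixin1], L[Beta], L[Final], [Mixin1 Beta Final])
  take Mixin1:  [Mixin1 Mixin2 Final Core Leaf Inner object] + [Beta Node Mixin3 Right Leaf Inner object] + [Final Core Inner object] + [Mixin1 Beta Final]
  take Mixin2:  [Mixin2 Final Core Leaf Inner object] + [Beta Node Mixin3 Right Leaf Inner object] + [Final Core Inner object] + [Beta Final]
  take Beta:  [Final Core Leaf Inner object] + [Beta Node Mixin3 Right Leaf Inner object] + [Final Core Inner object] + [Beta Final]
  take Final:  [Final Core Leaf Inner object] + [Node Mixin3 Right Leaf Inner object] + [Final Core Inner object] + [Final]
  take Core:  [Core Leaf Inner object] + [Node Mixin3 Right Leaf Inner object] + [Core Inner object]
  take Node:  [Leaf Inner object] + [Node Mixin3 Right Leaf Inner object] + [Inner object]
  take Mixin3:  [Leaf Inner object] + [Mixin3 Right Leaf Inner object] + [Inner object]
  take Right:  [Leaf Inner object] + [Right Leaf Inner object] + [Inner object]
  take Leaf:  [Leaf Inner object] + [Leaf Inner object] + [Inner object]
  take Inner:  [Inner object] + [Inner object] + [Inner object]
  take object:  [object] + [object] + [object]
MRO: Delta Mixin1 Mixin2 Beta Final Core Node Mixin3 Right Leaf Inner object
super() in Right.process on a Delta instance goes to the class after Right in Delta's MRO: Leaf.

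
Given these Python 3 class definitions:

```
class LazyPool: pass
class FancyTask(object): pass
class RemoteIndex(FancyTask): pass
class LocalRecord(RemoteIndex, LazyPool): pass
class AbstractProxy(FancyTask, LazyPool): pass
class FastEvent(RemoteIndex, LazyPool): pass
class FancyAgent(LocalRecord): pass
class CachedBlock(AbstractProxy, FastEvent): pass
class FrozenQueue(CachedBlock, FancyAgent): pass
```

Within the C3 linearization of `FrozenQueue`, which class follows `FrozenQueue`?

CachedBlock

L[FrozenQueue] = FrozenQueue + merge(L[CachedBlock], L[FancyAgent], [CachedBlock FancyAgent])
  take CachedBlock:  [CachedBlock AbstractProxy FastEvent RemoteIndex FancyTask LazyPool object] + [FancyAgent LocalRecord RemoteIndex FancyTask LazyPool object] + [CachedBlock FancyAgent]
  take AbstractProxy:  [AbstractProxy FastEvent RemoteIndex FancyTask LazyPool object] + [FancyAgent LocalRecord RemoteIndex FancyTask LazyPool object] + [FancyAgent]
  take FastEvent:  [FastEvent RemoteIndex FancyTask LazyPool object] + [FancyAgent LocalRecord RemoteIndex FancyTask LazyPool object] + [FancyAgent]
  take FancyAgent:  [RemoteIndex FancyTask LazyPool object] + [FancyAgent LocalRecord RemoteIndex FancyTask LazyPool object] + [FancyAgent]
  take LocalRecord:  [RemoteIndex FancyTask LazyPool object] + [LocalRecord RemoteIndex FancyTask LazyPool object]
  take RemoteIndex:  [RemoteIndex FancyTask LazyPool object] + [RemoteIndex FancyTask LazyPool object]
  take FancyTask:  [FancyTask LazyPool object] + [FancyTask LazyPool object]
  take LazyPool:  [LazyPool object] + [LazyPool object]
  take object:  [object] + [object]
MRO: FrozenQueue CachedBlock AbstractProxy FastEvent FancyAgent LocalRecord RemoteIndex FancyTask LazyPool object
FrozenQueue is at position 0; next is CachedBlock.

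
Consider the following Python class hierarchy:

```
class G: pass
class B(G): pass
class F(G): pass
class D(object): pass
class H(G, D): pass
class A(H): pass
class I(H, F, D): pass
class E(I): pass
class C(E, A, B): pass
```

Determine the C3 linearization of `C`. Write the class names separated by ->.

L[C] = C + merge(L[E], L[A], L[B], [E A B])
  take E:  [E I H F G D object] + [A H G D object] + [B G object] + [E A B]
  take I:  [I H F G D object] + [A H G D object] + [B G object] + [A B]
  take A:  [H F G D object] + [A H G D object] + [B G object] + [A B]
  take H:  [H F G D object] + [H G D object] + [B G object] + [B]
  take F:  [F G D object] + [G D object] + [B G object] + [B]
  take B:  [G D object] + [G D object] + [B G object] + [B]
  take G:  [G D object] + [G D object] + [G object]
  take D:  [D object] + [D object] + [object]
  take object:  [object] + [object] + [object]

C -> E -> I -> A -> H -> F -> B -> G -> D -> object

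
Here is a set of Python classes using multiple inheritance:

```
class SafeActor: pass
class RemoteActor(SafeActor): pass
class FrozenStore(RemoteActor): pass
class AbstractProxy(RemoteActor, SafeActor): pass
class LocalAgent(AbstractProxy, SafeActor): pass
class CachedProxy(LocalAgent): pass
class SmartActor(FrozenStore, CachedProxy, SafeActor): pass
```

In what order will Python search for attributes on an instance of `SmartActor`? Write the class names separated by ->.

L[SmartActor] = SmartActor + merge(L[FrozenStore], L[CachedProxy], L[SafeActor], [FrozenStore CachedProxy SafeActor])
  take FrozenStore:  [FrozenStore RemoteActor SafeActor object] + [CachedProxy LocalAgent AbstractProxy RemoteActor SafeActor object] + [SafeActor object] + [FrozenStore CachedProxy SafeActor]
  take CachedProxy:  [RemoteActor SafeActor object] + [CachedProxy LocalAgent AbstractProxy RemoteActor SafeActor object] + [SafeActor object] + [CachedProxy SafeActor]
  take LocalAgent:  [RemoteActor SafeActor object] + [LocalAgent AbstractProxy RemoteActor SafeActor object] + [SafeActor object] + [SafeActor]
  take AbstractProxy:  [RemoteActor SafeActor object] + [AbstractProxy RemoteActor SafeActor object] + [SafeActor object] + [SafeActor]
  take RemoteActor:  [RemoteActor SafeActor object] + [RemoteActor SafeActor object] + [SafeActor object] + [SafeActor]
  take SafeActor:  [SafeActor object] + [SafeActor object] + [SafeActor object] + [SafeActor]
  take object:  [object] + [object] + [object]

SmartActor -> FrozenStore -> CachedProxy -> LocalAgent -> AbstractProxy -> RemoteActor -> SafeActor -> object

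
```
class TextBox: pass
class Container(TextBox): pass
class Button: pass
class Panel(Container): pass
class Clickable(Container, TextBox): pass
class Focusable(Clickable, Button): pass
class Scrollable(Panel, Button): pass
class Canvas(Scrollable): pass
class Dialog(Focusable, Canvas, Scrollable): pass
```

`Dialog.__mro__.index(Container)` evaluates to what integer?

L[Dialog] = Dialog + merge(L[Focusable], L[Canvas], L[Scrollable], [Focusable Canvas Scrollable])
  take Focusable:  [Focusable Clickable Container TextBox Button object] + [Canvas Scrollable Panel Container TextBox Button object] + [Scrollable Panel Container TextBox Button object] + [Focusable Canvas Scrollable]
  take Clickable:  [Clickable Container TextBox Button object] + [Canvas Scrollable Panel Container TextBox Button object] + [Scrollable Panel Container TextBox Button object] + [Canvas Scrollable]
  take Canvas:  [Container TextBox Button object] + [Canvas Scrollable Panel Container TextBox Button object] + [Scrollable Panel Container TextBox Button object] + [Canvas Scrollable]
  take Scrollable:  [Container TextBox Button object] + [Scrollable Panel Container TextBox Button object] + [Scrollable Panel Container TextBox Button object] + [Scrollable]
  take Panel:  [Container TextBox Button object] + [Panel Container TextBox Button object] + [Panel Container TextBox Button object]
  take Container:  [Container TextBox Button object] + [Container TextBox Button object] + [Container TextBox Button object]
  take TextBox:  [TextBox Button object] + [TextBox Button object] + [TextBox Button object]
  take Button:  [Button object] + [Button object] + [Button object]
  take object:  [object] + [object] + [object]
MRO: Dialog Focusable Clickable Canvas Scrollable Panel Container TextBox Button object
Container sits at index 6.

6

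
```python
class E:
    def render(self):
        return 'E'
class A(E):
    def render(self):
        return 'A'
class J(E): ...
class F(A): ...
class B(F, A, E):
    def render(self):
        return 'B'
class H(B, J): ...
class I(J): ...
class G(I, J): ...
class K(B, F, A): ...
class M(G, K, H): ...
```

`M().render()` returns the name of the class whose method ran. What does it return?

B

L[M] = M + merge(L[G], L[K], L[H], [G K H])
  take G:  [G I J E object] + [K B F A E object] + [H B F A J E object] + [G K H]
  take I:  [I J E object] + [K B F A E object] + [H B F A J E object] + [K H]
  take K:  [J E object] + [K B F A E object] + [H B F A J E object] + [K H]
  take H:  [J E object] + [B F A E object] + [H B F A J E object] + [H]
  take B:  [J E object] + [B F A E object] + [B F A J E object]
  take F:  [J E object] + [F A E object] + [F A J E object]
  take A:  [J E object] + [A E object] + [A J E object]
  take J:  [J E object] + [E object] + [J E object]
  take E:  [E object] + [E object] + [E object]
  take object:  [object] + [object] + [object]
MRO: M G I K H B F A J E object
render is defined in: A, B, E. First along the MRO is B.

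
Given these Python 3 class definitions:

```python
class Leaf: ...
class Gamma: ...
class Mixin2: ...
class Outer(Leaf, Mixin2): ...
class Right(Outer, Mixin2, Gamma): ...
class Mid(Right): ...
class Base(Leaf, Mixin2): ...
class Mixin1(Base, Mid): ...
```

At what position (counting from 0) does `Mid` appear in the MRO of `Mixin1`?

L[Mixin1] = Mixin1 + merge(L[Base], L[Mid], [Base Mid])
  take Base:  [Base Leaf Mixin2 object] + [Mid Right Outer Leaf Mixin2 Gamma object] + [Base Mid]
  take Mid:  [Leaf Mixin2 object] + [Mid Right Outer Leaf Mixin2 Gamma object] + [Mid]
  take Right:  [Leaf Mixin2 object] + [Right Outer Leaf Mixin2 Gamma object]
  take Outer:  [Leaf Mixin2 object] + [Outer Leaf Mixin2 Gamma object]
  take Leaf:  [Leaf Mixin2 object] + [Leaf Mixin2 Gamma object]
  take Mixin2:  [Mixin2 object] + [Mixin2 Gamma object]
  take Gamma:  [object] + [Gamma object]
  take object:  [object] + [object]
MRO: Mixin1 Base Mid Right Outer Leaf Mixin2 Gamma object
Mid sits at index 2.

2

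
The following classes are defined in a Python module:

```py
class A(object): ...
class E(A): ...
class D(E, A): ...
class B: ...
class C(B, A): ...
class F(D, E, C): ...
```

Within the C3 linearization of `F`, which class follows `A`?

L[F] = F + merge(L[D], L[E], L[C], [D E C])
  take D:  [D E A object] + [E A object] + [C B A object] + [D E C]
  take E:  [E A object] + [E A object] + [C B A object] + [E C]
  take C:  [A object] + [A object] + [C B A object] + [C]
  take B:  [A object] + [A object] + [B A object]
  take A:  [A object] + [A object] + [A object]
  take object:  [object] + [object] + [object]
MRO: F D E C B A object
A is at position 5; next is object.

object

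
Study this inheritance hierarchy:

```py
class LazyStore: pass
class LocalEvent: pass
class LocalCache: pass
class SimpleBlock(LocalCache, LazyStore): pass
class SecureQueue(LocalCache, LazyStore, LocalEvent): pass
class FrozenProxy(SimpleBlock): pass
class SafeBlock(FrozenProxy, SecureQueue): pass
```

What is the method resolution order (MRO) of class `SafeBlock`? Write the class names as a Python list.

[SafeBlock, FrozenProxy, SimpleBlock, SecureQueue, LocalCache, LazyStore, LocalEvent, object]

L[SafeBlock] = SafeBlock + merge(L[FrozenProxy], L[SecureQueue], [FrozenProxy SecureQueue])
  take FrozenProxy:  [FrozenProxy SimpleBlock LocalCache LazyStore object] + [SecureQueue LocalCache LazyStore LocalEvent object] + [FrozenProxy SecureQueue]
  take SimpleBlock:  [SimpleBlock LocalCache LazyStore object] + [SecureQueue LocalCache LazyStore LocalEvent object] + [SecureQueue]
  take SecureQueue:  [LocalCache LazyStore object] + [SecureQueue LocalCache LazyStore LocalEvent object] + [SecureQueue]
  take LocalCache:  [LocalCache LazyStore object] + [LocalCache LazyStore LocalEvent object]
  take LazyStore:  [LazyStore object] + [LazyStore LocalEvent object]
  take LocalEvent:  [object] + [LocalEvent object]
  take object:  [object] + [object]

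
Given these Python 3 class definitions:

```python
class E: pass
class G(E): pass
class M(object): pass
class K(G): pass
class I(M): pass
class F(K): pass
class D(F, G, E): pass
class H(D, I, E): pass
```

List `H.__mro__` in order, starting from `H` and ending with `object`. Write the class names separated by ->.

L[H] = H + merge(L[D], L[I], L[E], [D I E])
  take D:  [D F K G E object] + [I M object] + [E object] + [D I E]
  take F:  [F K G E object] + [I M object] + [E object] + [I E]
  take K:  [K G E object] + [I M object] + [E object] + [I E]
  take G:  [G E object] + [I M object] + [E object] + [I E]
  take I:  [E object] + [I M object] + [E object] + [I E]
  take E:  [E object] + [M object] + [E object] + [E]
  take M:  [object] + [M object] + [object]
  take object:  [object] + [object] + [object]

H -> D -> F -> K -> G -> I -> E -> M -> object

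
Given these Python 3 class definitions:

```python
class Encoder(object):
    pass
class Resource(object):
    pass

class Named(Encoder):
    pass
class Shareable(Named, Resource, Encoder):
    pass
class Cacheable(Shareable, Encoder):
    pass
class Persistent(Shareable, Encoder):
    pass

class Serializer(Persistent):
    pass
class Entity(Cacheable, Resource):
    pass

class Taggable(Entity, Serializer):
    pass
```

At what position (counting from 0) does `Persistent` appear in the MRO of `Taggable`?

L[Taggable] = Taggable + merge(L[Entity], L[Serializer], [Entity Serializer])
  take Entity:  [Entity Cacheable Shareable Named Resource Encoder object] + [Serializer Persistent Shareable Named Resource Encoder object] + [Entity Serializer]
  take Cacheable:  [Cacheable Shareable Named Resource Encoder object] + [Serializer Persistent Shareable Named Resource Encoder object] + [Serializer]
  take Serializer:  [Shareable Named Resource Encoder object] + [Serializer Persistent Shareable Named Resource Encoder object] + [Serializer]
  take Persistent:  [Shareable Named Resource Encoder object] + [Persistent Shareable Named Resource Encoder object]
  take Shareable:  [Shareable Named Resource Encoder object] + [Shareable Named Resource Encoder object]
  take Named:  [Named Resource Encoder object] + [Named Resource Encoder object]
  take Resource:  [Resource Encoder object] + [Resource Encoder object]
  take Encoder:  [Encoder object] + [Encoder object]
  take object:  [object] + [object]
MRO: Taggable Entity Cacheable Serializer Persistent Shareable Named Resource Encoder object
Persistent sits at index 4.

4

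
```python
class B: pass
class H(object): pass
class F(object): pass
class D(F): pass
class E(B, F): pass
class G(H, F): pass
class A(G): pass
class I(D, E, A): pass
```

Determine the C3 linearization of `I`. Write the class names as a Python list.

L[I] = I + merge(L[D], L[E], L[A], [D E A])
  take D:  [D F object] + [E B F object] + [A G H F object] + [D E A]
  take E:  [F object] + [E B F object] + [A G H F object] + [E A]
  take B:  [F object] + [B F object] + [A G H F object] + [A]
  take A:  [F object] + [F object] + [A G H F object] + [A]
  take G:  [F object] + [F object] + [G H F object]
  take H:  [F object] + [F object] + [H F object]
  take F:  [F object] + [F object] + [F object]
  take object:  [object] + [object] + [object]

[I, D, E, B, A, G, H, F, object]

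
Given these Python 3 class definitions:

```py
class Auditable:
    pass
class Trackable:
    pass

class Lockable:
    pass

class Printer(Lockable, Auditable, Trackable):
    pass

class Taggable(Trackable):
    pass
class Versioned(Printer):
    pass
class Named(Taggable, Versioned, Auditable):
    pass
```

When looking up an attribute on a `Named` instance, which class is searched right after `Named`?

L[Named] = Named + merge(L[Taggable], L[Versioned], L[Auditable], [Taggable Versioned Auditable])
  take Taggable:  [Taggable Trackable object] + [Versioned Printer Lockable Auditable Trackable object] + [Auditable object] + [Taggable Versioned Auditable]
  take Versioned:  [Trackable object] + [Versioned Printer Lockable Auditable Trackable object] + [Auditable object] + [Versioned Auditable]
  take Printer:  [Trackable object] + [Printer Lockable Auditable Trackable object] + [Auditable object] + [Auditable]
  take Lockable:  [Trackable object] + [Lockable Auditable Trackable object] + [Auditable object] + [Auditable]
  take Auditable:  [Trackable object] + [Auditable Trackable object] + [Auditable object] + [Auditable]
  take Trackable:  [Trackable object] + [Trackable object] + [object]
  take object:  [object] + [object] + [object]
MRO: Named Taggable Versioned Printer Lockable Auditable Trackable object
Named is at position 0; next is Taggable.

Taggable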